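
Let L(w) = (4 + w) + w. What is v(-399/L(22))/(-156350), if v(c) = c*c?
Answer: -17689/40025600 ≈ -0.00044194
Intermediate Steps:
L(w) = 4 + 2*w
v(c) = c²
v(-399/L(22))/(-156350) = (-399/(4 + 2*22))²/(-156350) = (-399/(4 + 44))²*(-1/156350) = (-399/48)²*(-1/156350) = (-399*1/48)²*(-1/156350) = (-133/16)²*(-1/156350) = (17689/256)*(-1/156350) = -17689/40025600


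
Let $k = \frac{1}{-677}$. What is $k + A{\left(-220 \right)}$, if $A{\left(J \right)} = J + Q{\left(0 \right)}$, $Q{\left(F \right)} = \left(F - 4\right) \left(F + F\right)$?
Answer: $- \frac{148941}{677} \approx -220.0$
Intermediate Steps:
$Q{\left(F \right)} = 2 F \left(-4 + F\right)$ ($Q{\left(F \right)} = \left(-4 + F\right) 2 F = 2 F \left(-4 + F\right)$)
$A{\left(J \right)} = J$ ($A{\left(J \right)} = J + 2 \cdot 0 \left(-4 + 0\right) = J + 2 \cdot 0 \left(-4\right) = J + 0 = J$)
$k = - \frac{1}{677} \approx -0.0014771$
$k + A{\left(-220 \right)} = - \frac{1}{677} - 220 = - \frac{148941}{677}$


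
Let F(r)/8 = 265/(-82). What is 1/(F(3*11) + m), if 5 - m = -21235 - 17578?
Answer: 41/1590478 ≈ 2.5778e-5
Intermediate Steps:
F(r) = -1060/41 (F(r) = 8*(265/(-82)) = 8*(265*(-1/82)) = 8*(-265/82) = -1060/41)
m = 38818 (m = 5 - (-21235 - 17578) = 5 - 1*(-38813) = 5 + 38813 = 38818)
1/(F(3*11) + m) = 1/(-1060/41 + 38818) = 1/(1590478/41) = 41/1590478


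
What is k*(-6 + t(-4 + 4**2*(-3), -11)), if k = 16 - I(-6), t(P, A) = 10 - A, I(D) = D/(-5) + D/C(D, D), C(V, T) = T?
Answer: 207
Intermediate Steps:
I(D) = 1 - D/5 (I(D) = D/(-5) + D/D = D*(-1/5) + 1 = -D/5 + 1 = 1 - D/5)
k = 69/5 (k = 16 - (1 - 1/5*(-6)) = 16 - (1 + 6/5) = 16 - 1*11/5 = 16 - 11/5 = 69/5 ≈ 13.800)
k*(-6 + t(-4 + 4**2*(-3), -11)) = 69*(-6 + (10 - 1*(-11)))/5 = 69*(-6 + (10 + 11))/5 = 69*(-6 + 21)/5 = (69/5)*15 = 207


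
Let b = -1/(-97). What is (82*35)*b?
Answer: 2870/97 ≈ 29.588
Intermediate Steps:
b = 1/97 (b = -1*(-1/97) = 1/97 ≈ 0.010309)
(82*35)*b = (82*35)*(1/97) = 2870*(1/97) = 2870/97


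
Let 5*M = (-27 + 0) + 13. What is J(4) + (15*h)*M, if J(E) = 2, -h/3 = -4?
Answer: -502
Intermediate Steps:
h = 12 (h = -3*(-4) = 12)
M = -14/5 (M = ((-27 + 0) + 13)/5 = (-27 + 13)/5 = (⅕)*(-14) = -14/5 ≈ -2.8000)
J(4) + (15*h)*M = 2 + (15*12)*(-14/5) = 2 + 180*(-14/5) = 2 - 504 = -502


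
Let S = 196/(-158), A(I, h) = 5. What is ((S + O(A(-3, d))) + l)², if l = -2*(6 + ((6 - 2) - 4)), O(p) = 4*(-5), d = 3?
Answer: 6895876/6241 ≈ 1104.9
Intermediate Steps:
S = -98/79 (S = 196*(-1/158) = -98/79 ≈ -1.2405)
O(p) = -20
l = -12 (l = -2*(6 + (4 - 4)) = -2*(6 + 0) = -2*6 = -12)
((S + O(A(-3, d))) + l)² = ((-98/79 - 20) - 12)² = (-1678/79 - 12)² = (-2626/79)² = 6895876/6241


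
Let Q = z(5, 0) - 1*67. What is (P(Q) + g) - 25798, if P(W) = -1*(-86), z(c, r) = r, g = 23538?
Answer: -2174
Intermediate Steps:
Q = -67 (Q = 0 - 1*67 = 0 - 67 = -67)
P(W) = 86
(P(Q) + g) - 25798 = (86 + 23538) - 25798 = 23624 - 25798 = -2174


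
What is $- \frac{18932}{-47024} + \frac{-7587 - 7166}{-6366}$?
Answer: $\frac{101783273}{37419348} \approx 2.7201$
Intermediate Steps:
$- \frac{18932}{-47024} + \frac{-7587 - 7166}{-6366} = \left(-18932\right) \left(- \frac{1}{47024}\right) - - \frac{14753}{6366} = \frac{4733}{11756} + \frac{14753}{6366} = \frac{101783273}{37419348}$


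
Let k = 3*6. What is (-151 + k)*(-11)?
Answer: 1463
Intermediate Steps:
k = 18
(-151 + k)*(-11) = (-151 + 18)*(-11) = -133*(-11) = 1463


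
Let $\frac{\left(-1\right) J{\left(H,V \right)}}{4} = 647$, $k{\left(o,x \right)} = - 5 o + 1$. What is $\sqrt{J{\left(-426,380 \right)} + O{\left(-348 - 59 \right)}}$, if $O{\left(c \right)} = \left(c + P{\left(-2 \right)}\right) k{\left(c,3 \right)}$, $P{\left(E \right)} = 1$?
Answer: $2 i \sqrt{207301} \approx 910.61 i$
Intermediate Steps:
$k{\left(o,x \right)} = 1 - 5 o$
$J{\left(H,V \right)} = -2588$ ($J{\left(H,V \right)} = \left(-4\right) 647 = -2588$)
$O{\left(c \right)} = \left(1 + c\right) \left(1 - 5 c\right)$ ($O{\left(c \right)} = \left(c + 1\right) \left(1 - 5 c\right) = \left(1 + c\right) \left(1 - 5 c\right)$)
$\sqrt{J{\left(-426,380 \right)} + O{\left(-348 - 59 \right)}} = \sqrt{-2588 - \left(1 - 407\right) \left(-1 + 5 \left(-348 - 59\right)\right)} = \sqrt{-2588 - \left(1 - 407\right) \left(-1 + 5 \left(-407\right)\right)} = \sqrt{-2588 - - 406 \left(-1 - 2035\right)} = \sqrt{-2588 - \left(-406\right) \left(-2036\right)} = \sqrt{-2588 - 826616} = \sqrt{-829204} = 2 i \sqrt{207301}$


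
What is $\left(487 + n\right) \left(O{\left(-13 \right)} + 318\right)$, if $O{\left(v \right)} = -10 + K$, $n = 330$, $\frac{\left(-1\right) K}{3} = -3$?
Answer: $258989$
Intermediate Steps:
$K = 9$ ($K = \left(-3\right) \left(-3\right) = 9$)
$O{\left(v \right)} = -1$ ($O{\left(v \right)} = -10 + 9 = -1$)
$\left(487 + n\right) \left(O{\left(-13 \right)} + 318\right) = \left(487 + 330\right) \left(-1 + 318\right) = 817 \cdot 317 = 258989$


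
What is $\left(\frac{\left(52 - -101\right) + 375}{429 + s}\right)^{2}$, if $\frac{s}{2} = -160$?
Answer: $\frac{278784}{11881} \approx 23.465$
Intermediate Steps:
$s = -320$ ($s = 2 \left(-160\right) = -320$)
$\left(\frac{\left(52 - -101\right) + 375}{429 + s}\right)^{2} = \left(\frac{\left(52 - -101\right) + 375}{429 - 320}\right)^{2} = \left(\frac{\left(52 + 101\right) + 375}{109}\right)^{2} = \left(\left(153 + 375\right) \frac{1}{109}\right)^{2} = \left(528 \cdot \frac{1}{109}\right)^{2} = \left(\frac{528}{109}\right)^{2} = \frac{278784}{11881}$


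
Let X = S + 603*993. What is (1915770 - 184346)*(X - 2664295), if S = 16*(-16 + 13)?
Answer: -3576367083136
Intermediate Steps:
S = -48 (S = 16*(-3) = -48)
X = 598731 (X = -48 + 603*993 = -48 + 598779 = 598731)
(1915770 - 184346)*(X - 2664295) = (1915770 - 184346)*(598731 - 2664295) = 1731424*(-2065564) = -3576367083136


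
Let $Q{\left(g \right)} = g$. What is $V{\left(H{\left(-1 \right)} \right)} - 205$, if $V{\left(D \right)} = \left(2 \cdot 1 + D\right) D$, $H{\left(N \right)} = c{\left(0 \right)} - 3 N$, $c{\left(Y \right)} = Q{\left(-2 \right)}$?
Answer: $-202$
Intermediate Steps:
$c{\left(Y \right)} = -2$
$H{\left(N \right)} = -2 - 3 N$
$V{\left(D \right)} = D \left(2 + D\right)$ ($V{\left(D \right)} = \left(2 + D\right) D = D \left(2 + D\right)$)
$V{\left(H{\left(-1 \right)} \right)} - 205 = \left(-2 - -3\right) \left(2 - -1\right) - 205 = \left(-2 + 3\right) \left(2 + \left(-2 + 3\right)\right) - 205 = 1 \left(2 + 1\right) - 205 = 1 \cdot 3 - 205 = 3 - 205 = -202$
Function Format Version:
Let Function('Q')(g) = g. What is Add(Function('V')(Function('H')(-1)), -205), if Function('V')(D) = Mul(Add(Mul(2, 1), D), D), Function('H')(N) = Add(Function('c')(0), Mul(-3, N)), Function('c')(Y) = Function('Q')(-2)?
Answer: -202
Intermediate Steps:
Function('c')(Y) = -2
Function('H')(N) = Add(-2, Mul(-3, N))
Function('V')(D) = Mul(D, Add(2, D)) (Function('V')(D) = Mul(Add(2, D), D) = Mul(D, Add(2, D)))
Add(Function('V')(Function('H')(-1)), -205) = Add(Mul(Add(-2, Mul(-3, -1)), Add(2, Add(-2, Mul(-3, -1)))), -205) = Add(Mul(Add(-2, 3), Add(2, Add(-2, 3))), -205) = Add(Mul(1, Add(2, 1)), -205) = Add(Mul(1, 3), -205) = Add(3, -205) = -202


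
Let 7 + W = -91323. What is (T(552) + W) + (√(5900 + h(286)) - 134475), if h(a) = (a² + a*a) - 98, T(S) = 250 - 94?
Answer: -225649 + √169394 ≈ -2.2524e+5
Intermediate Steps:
W = -91330 (W = -7 - 91323 = -91330)
T(S) = 156
h(a) = -98 + 2*a² (h(a) = (a² + a²) - 98 = 2*a² - 98 = -98 + 2*a²)
(T(552) + W) + (√(5900 + h(286)) - 134475) = (156 - 91330) + (√(5900 + (-98 + 2*286²)) - 134475) = -91174 + (√(5900 + (-98 + 2*81796)) - 134475) = -91174 + (√(5900 + (-98 + 163592)) - 134475) = -91174 + (√(5900 + 163494) - 134475) = -91174 + (√169394 - 134475) = -91174 + (-134475 + √169394) = -225649 + √169394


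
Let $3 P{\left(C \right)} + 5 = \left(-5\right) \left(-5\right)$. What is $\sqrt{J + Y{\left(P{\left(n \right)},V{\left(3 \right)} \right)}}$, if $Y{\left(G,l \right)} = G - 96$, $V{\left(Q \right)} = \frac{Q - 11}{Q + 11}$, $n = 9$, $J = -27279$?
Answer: $\frac{i \sqrt{246315}}{3} \approx 165.43 i$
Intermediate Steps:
$V{\left(Q \right)} = \frac{-11 + Q}{11 + Q}$
$P{\left(C \right)} = \frac{20}{3}$ ($P{\left(C \right)} = - \frac{5}{3} + \frac{\left(-5\right) \left(-5\right)}{3} = - \frac{5}{3} + \frac{1}{3} \cdot 25 = - \frac{5}{3} + \frac{25}{3} = \frac{20}{3}$)
$Y{\left(G,l \right)} = -96 + G$
$\sqrt{J + Y{\left(P{\left(n \right)},V{\left(3 \right)} \right)}} = \sqrt{-27279 + \left(-96 + \frac{20}{3}\right)} = \sqrt{-27279 - \frac{268}{3}} = \sqrt{- \frac{82105}{3}} = \frac{i \sqrt{246315}}{3}$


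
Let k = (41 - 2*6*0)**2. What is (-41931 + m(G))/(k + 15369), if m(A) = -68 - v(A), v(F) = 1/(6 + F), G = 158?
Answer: -626167/254200 ≈ -2.4633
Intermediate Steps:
k = 1681 (k = (41 - 12*0)**2 = (41 + 0)**2 = 41**2 = 1681)
m(A) = -68 - 1/(6 + A)
(-41931 + m(G))/(k + 15369) = (-41931 + (-409 - 68*158)/(6 + 158))/(1681 + 15369) = (-41931 + (-409 - 10744)/164)/17050 = (-41931 + (1/164)*(-11153))*(1/17050) = (-41931 - 11153/164)*(1/17050) = -6887837/164*1/17050 = -626167/254200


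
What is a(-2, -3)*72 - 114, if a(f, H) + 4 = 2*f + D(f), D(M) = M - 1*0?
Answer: -834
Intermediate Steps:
D(M) = M (D(M) = M + 0 = M)
a(f, H) = -4 + 3*f (a(f, H) = -4 + (2*f + f) = -4 + 3*f)
a(-2, -3)*72 - 114 = (-4 + 3*(-2))*72 - 114 = (-4 - 6)*72 - 114 = -10*72 - 114 = -720 - 114 = -834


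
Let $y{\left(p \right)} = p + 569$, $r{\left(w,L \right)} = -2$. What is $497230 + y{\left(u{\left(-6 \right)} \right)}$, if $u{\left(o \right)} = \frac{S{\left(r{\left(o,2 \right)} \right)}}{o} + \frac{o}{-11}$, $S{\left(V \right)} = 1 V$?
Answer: $\frac{16427396}{33} \approx 4.978 \cdot 10^{5}$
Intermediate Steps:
$S{\left(V \right)} = V$
$u{\left(o \right)} = - \frac{2}{o} - \frac{o}{11}$ ($u{\left(o \right)} = - \frac{2}{o} + \frac{o}{-11} = - \frac{2}{o} + o \left(- \frac{1}{11}\right) = - \frac{2}{o} - \frac{o}{11}$)
$y{\left(p \right)} = 569 + p$
$497230 + y{\left(u{\left(-6 \right)} \right)} = 497230 + \left(569 - \left(- \frac{6}{11} + \frac{2}{-6}\right)\right) = 497230 + \left(569 + \left(\left(-2\right) \left(- \frac{1}{6}\right) + \frac{6}{11}\right)\right) = 497230 + \left(569 + \left(\frac{1}{3} + \frac{6}{11}\right)\right) = 497230 + \left(569 + \frac{29}{33}\right) = 497230 + \frac{18806}{33} = \frac{16427396}{33}$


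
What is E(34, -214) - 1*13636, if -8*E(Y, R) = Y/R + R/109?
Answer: -1272268593/93304 ≈ -13636.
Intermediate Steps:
E(Y, R) = -R/872 - Y/(8*R) (E(Y, R) = -(Y/R + R/109)/8 = -(R/109 + Y/R)/8 = -R/872 - Y/(8*R))
E(34, -214) - 1*13636 = (-1/872*(-214) - 1/8*34/(-214)) - 1*13636 = (107/436 - 1/8*34*(-1/214)) - 13636 = (107/436 + 17/856) - 13636 = 24751/93304 - 13636 = -1272268593/93304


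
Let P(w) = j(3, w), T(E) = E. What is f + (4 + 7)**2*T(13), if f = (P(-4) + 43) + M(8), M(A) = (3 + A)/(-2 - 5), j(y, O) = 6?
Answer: 11343/7 ≈ 1620.4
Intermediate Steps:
M(A) = -3/7 - A/7 (M(A) = (3 + A)/(-7) = (3 + A)*(-1/7) = -3/7 - A/7)
P(w) = 6
f = 332/7 (f = (6 + 43) + (-3/7 - 1/7*8) = 49 + (-3/7 - 8/7) = 49 - 11/7 = 332/7 ≈ 47.429)
f + (4 + 7)**2*T(13) = 332/7 + (4 + 7)**2*13 = 332/7 + 11**2*13 = 332/7 + 121*13 = 332/7 + 1573 = 11343/7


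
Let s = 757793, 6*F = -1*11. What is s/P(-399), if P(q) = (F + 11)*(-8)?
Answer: -2273379/220 ≈ -10334.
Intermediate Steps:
F = -11/6 (F = (-1*11)/6 = (1/6)*(-11) = -11/6 ≈ -1.8333)
P(q) = -220/3 (P(q) = (-11/6 + 11)*(-8) = (55/6)*(-8) = -220/3)
s/P(-399) = 757793/(-220/3) = 757793*(-3/220) = -2273379/220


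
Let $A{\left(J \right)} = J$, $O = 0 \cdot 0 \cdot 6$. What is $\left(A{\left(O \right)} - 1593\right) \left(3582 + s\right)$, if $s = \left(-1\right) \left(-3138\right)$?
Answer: $-10704960$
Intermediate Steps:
$O = 0$ ($O = 0 \cdot 6 = 0$)
$s = 3138$
$\left(A{\left(O \right)} - 1593\right) \left(3582 + s\right) = \left(0 - 1593\right) \left(3582 + 3138\right) = \left(0 - 1593\right) 6720 = \left(-1593\right) 6720 = -10704960$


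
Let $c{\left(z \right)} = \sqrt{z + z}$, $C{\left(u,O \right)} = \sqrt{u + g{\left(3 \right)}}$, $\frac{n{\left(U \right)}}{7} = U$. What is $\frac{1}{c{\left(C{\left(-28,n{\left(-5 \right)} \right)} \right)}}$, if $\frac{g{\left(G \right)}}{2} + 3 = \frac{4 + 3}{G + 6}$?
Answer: $- \frac{\left(-73\right)^{\frac{3}{4}} \sqrt{3}}{146} \approx 0.2095 - 0.2095 i$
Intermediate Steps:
$g{\left(G \right)} = -6 + \frac{14}{6 + G}$ ($g{\left(G \right)} = -6 + 2 \frac{4 + 3}{G + 6} = -6 + 2 \frac{7}{6 + G} = -6 + \frac{14}{6 + G}$)
$n{\left(U \right)} = 7 U$
$C{\left(u,O \right)} = \sqrt{- \frac{40}{9} + u}$ ($C{\left(u,O \right)} = \sqrt{u + \frac{2 \left(-11 - 9\right)}{6 + 3}} = \sqrt{u + \frac{2 \left(-11 - 9\right)}{9}} = \sqrt{u + 2 \cdot \frac{1}{9} \left(-20\right)} = \sqrt{u - \frac{40}{9}} = \sqrt{- \frac{40}{9} + u}$)
$c{\left(z \right)} = \sqrt{2} \sqrt{z}$ ($c{\left(z \right)} = \sqrt{2 z} = \sqrt{2} \sqrt{z}$)
$\frac{1}{c{\left(C{\left(-28,n{\left(-5 \right)} \right)} \right)}} = \frac{1}{\sqrt{2} \sqrt{\frac{\sqrt{-40 + 9 \left(-28\right)}}{3}}} = \frac{1}{\sqrt{2} \sqrt{\frac{\sqrt{-40 - 252}}{3}}} = \frac{1}{\sqrt{2} \sqrt{\frac{\sqrt{-292}}{3}}} = \frac{1}{\sqrt{2} \sqrt{\frac{2 i \sqrt{73}}{3}}} = \frac{1}{\sqrt{2} \frac{\sqrt{6} \sqrt[4]{73} \sqrt{i}}{3}} = \frac{1}{\frac{2}{3} \sqrt{3} \sqrt[4]{73} \sqrt{i}} = - \frac{\sqrt{3} \cdot 73^{\frac{3}{4}} i^{\frac{3}{2}}}{146}$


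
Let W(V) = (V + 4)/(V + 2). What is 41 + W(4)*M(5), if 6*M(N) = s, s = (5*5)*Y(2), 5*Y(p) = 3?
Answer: 133/3 ≈ 44.333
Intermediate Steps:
W(V) = (4 + V)/(2 + V)
Y(p) = 3/5 (Y(p) = (1/5)*3 = 3/5)
s = 15 (s = (5*5)*(3/5) = 25*(3/5) = 15)
M(N) = 5/2 (M(N) = (1/6)*15 = 5/2)
41 + W(4)*M(5) = 41 + ((4 + 4)/(2 + 4))*(5/2) = 41 + (8/6)*(5/2) = 41 + ((1/6)*8)*(5/2) = 41 + (4/3)*(5/2) = 41 + 10/3 = 133/3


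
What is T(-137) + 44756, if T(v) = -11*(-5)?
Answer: 44811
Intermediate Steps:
T(v) = 55
T(-137) + 44756 = 55 + 44756 = 44811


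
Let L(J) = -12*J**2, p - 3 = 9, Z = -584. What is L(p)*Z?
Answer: 1009152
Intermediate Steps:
p = 12 (p = 3 + 9 = 12)
L(p)*Z = -12*12**2*(-584) = -12*144*(-584) = -1728*(-584) = 1009152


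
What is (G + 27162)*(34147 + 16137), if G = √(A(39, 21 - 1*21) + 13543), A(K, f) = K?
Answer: 1365814008 + 50284*√13582 ≈ 1.3717e+9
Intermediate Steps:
G = √13582 (G = √(39 + 13543) = √13582 ≈ 116.54)
(G + 27162)*(34147 + 16137) = (√13582 + 27162)*(34147 + 16137) = (27162 + √13582)*50284 = 1365814008 + 50284*√13582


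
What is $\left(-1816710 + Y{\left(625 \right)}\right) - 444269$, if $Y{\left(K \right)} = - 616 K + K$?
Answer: $-2645354$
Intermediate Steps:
$Y{\left(K \right)} = - 615 K$
$\left(-1816710 + Y{\left(625 \right)}\right) - 444269 = \left(-1816710 - 384375\right) - 444269 = -2201085 - 444269 = -2645354$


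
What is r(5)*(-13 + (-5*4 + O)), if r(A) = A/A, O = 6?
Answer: -27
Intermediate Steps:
r(A) = 1
r(5)*(-13 + (-5*4 + O)) = 1*(-13 + (-5*4 + 6)) = 1*(-13 + (-20 + 6)) = 1*(-13 - 14) = 1*(-27) = -27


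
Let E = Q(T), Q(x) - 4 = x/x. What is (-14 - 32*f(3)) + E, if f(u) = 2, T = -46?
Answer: -73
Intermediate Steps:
Q(x) = 5 (Q(x) = 4 + x/x = 4 + 1 = 5)
E = 5
(-14 - 32*f(3)) + E = (-14 - 32*2) + 5 = (-14 - 64) + 5 = -78 + 5 = -73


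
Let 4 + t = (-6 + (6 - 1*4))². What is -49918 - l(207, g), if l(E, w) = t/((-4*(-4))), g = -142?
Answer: -199675/4 ≈ -49919.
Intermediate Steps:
t = 12 (t = -4 + (-6 + (6 - 1*4))² = -4 + (-6 + (6 - 4))² = -4 + (-6 + 2)² = -4 + (-4)² = -4 + 16 = 12)
l(E, w) = ¾ (l(E, w) = 12/((-4*(-4))) = 12/16 = 12*(1/16) = ¾)
-49918 - l(207, g) = -49918 - 1*¾ = -49918 - ¾ = -199675/4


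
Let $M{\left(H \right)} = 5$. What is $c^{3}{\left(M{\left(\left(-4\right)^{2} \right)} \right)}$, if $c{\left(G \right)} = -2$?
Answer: $-8$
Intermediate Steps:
$c^{3}{\left(M{\left(\left(-4\right)^{2} \right)} \right)} = \left(-2\right)^{3} = -8$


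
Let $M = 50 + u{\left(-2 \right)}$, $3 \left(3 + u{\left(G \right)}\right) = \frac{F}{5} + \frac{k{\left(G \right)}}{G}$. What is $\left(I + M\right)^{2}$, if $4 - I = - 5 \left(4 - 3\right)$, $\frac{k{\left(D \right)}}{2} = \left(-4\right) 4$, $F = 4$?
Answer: $\frac{94864}{25} \approx 3794.6$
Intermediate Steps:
$k{\left(D \right)} = -32$ ($k{\left(D \right)} = 2 \left(\left(-4\right) 4\right) = 2 \left(-16\right) = -32$)
$I = 9$ ($I = 4 - - 5 \left(4 - 3\right) = 4 - \left(-5\right) 1 = 4 - -5 = 4 + 5 = 9$)
$u{\left(G \right)} = - \frac{41}{15} - \frac{32}{3 G}$ ($u{\left(G \right)} = -3 + \frac{\frac{4}{5} - \frac{32}{G}}{3} = -3 + \left(\frac{4}{15} - \frac{32}{3 G}\right) = - \frac{41}{15} - \frac{32}{3 G}$)
$M = \frac{263}{5}$ ($M = 50 + \frac{-160 - -82}{15 \left(-2\right)} = 50 + \frac{1}{15} \left(- \frac{1}{2}\right) \left(-160 + 82\right) = 50 + \frac{1}{15} \left(- \frac{1}{2}\right) \left(-78\right) = 50 + \frac{13}{5} = \frac{263}{5} \approx 52.6$)
$\left(I + M\right)^{2} = \left(9 + \frac{263}{5}\right)^{2} = \left(\frac{308}{5}\right)^{2} = \frac{94864}{25}$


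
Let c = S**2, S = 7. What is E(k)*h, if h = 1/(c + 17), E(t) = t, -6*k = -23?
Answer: 23/396 ≈ 0.058081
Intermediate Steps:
c = 49 (c = 7**2 = 49)
k = 23/6 (k = -1/6*(-23) = 23/6 ≈ 3.8333)
h = 1/66 (h = 1/(49 + 17) = 1/66 ≈ 0.015152)
E(k)*h = (23/6)*(1/66) = 23/396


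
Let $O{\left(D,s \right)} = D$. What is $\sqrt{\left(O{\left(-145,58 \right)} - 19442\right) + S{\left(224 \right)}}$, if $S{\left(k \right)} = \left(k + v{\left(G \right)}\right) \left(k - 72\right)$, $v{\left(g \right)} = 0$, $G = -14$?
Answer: $\sqrt{14461} \approx 120.25$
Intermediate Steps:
$S{\left(k \right)} = k \left(-72 + k\right)$ ($S{\left(k \right)} = \left(k + 0\right) \left(k - 72\right) = k \left(-72 + k\right)$)
$\sqrt{\left(O{\left(-145,58 \right)} - 19442\right) + S{\left(224 \right)}} = \sqrt{\left(-145 - 19442\right) + 224 \left(-72 + 224\right)} = \sqrt{-19587 + 224 \cdot 152} = \sqrt{-19587 + 34048} = \sqrt{14461}$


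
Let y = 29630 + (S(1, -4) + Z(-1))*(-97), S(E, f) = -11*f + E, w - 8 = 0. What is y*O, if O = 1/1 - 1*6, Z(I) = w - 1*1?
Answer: -122930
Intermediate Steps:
w = 8 (w = 8 + 0 = 8)
S(E, f) = E - 11*f
Z(I) = 7 (Z(I) = 8 - 1*1 = 8 - 1 = 7)
y = 24586 (y = 29630 + ((1 - 11*(-4)) + 7)*(-97) = 29630 + ((1 + 44) + 7)*(-97) = 29630 + (45 + 7)*(-97) = 29630 + 52*(-97) = 29630 - 5044 = 24586)
O = -5 (O = 1 - 6 = -5)
y*O = 24586*(-5) = -122930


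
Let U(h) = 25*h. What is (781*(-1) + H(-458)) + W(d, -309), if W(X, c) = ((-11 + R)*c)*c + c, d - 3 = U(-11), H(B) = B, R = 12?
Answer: 93933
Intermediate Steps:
d = -272 (d = 3 + 25*(-11) = 3 - 275 = -272)
W(X, c) = c + c² (W(X, c) = ((-11 + 12)*c)*c + c = (1*c)*c + c = c*c + c = c² + c = c + c²)
(781*(-1) + H(-458)) + W(d, -309) = (781*(-1) - 458) - 309*(1 - 309) = (-781 - 458) - 309*(-308) = -1239 + 95172 = 93933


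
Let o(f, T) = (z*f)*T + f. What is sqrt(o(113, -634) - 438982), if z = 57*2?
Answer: I*sqrt(8606057) ≈ 2933.6*I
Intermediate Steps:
z = 114
o(f, T) = f + 114*T*f (o(f, T) = (114*f)*T + f = 114*T*f + f = f + 114*T*f)
sqrt(o(113, -634) - 438982) = sqrt(113*(1 + 114*(-634)) - 438982) = sqrt(113*(1 - 72276) - 438982) = sqrt(113*(-72275) - 438982) = sqrt(-8167075 - 438982) = sqrt(-8606057) = I*sqrt(8606057)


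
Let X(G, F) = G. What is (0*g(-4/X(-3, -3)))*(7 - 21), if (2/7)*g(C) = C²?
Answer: 0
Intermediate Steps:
g(C) = 7*C²/2
(0*g(-4/X(-3, -3)))*(7 - 21) = (0*(7*(-4/(-3))²/2))*(7 - 21) = (0*(7*(-4*(-⅓))²/2))*(-14) = (0*(7*(4/3)²/2))*(-14) = (0*((7/2)*(16/9)))*(-14) = (0*(56/9))*(-14) = 0*(-14) = 0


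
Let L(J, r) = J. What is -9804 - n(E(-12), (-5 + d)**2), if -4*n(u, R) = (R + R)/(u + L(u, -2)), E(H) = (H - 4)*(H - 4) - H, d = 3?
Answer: -2627471/268 ≈ -9804.0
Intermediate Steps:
E(H) = (-4 + H)**2 - H (E(H) = (-4 + H)*(-4 + H) - H = (-4 + H)**2 - H)
n(u, R) = -R/(4*u) (n(u, R) = -(R + R)/(4*(u + u)) = -2*R/(4*(2*u)) = -2*R*1/(2*u)/4 = -R/(4*u))
-9804 - n(E(-12), (-5 + d)**2) = -9804 - (-1)*(-5 + 3)**2/(4*((-4 - 12)**2 - 1*(-12))) = -9804 - (-1)*(-2)**2/(4*((-16)**2 + 12)) = -9804 - (-1)*4/(4*(256 + 12)) = -9804 - (-1)*4/(4*268) = -9804 - 1*(-1/268) = -9804 + 1/268 = -2627471/268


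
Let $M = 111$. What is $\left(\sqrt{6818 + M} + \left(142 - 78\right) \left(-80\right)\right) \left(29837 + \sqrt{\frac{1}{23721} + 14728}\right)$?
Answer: $\frac{\left(-5120 + 13 \sqrt{41}\right) \left(707763477 + \sqrt{8287237089969}\right)}{23721} \approx -1.5089 \cdot 10^{8}$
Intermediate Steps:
$\left(\sqrt{6818 + M} + \left(142 - 78\right) \left(-80\right)\right) \left(29837 + \sqrt{\frac{1}{23721} + 14728}\right) = \left(\sqrt{6818 + 111} + \left(142 - 78\right) \left(-80\right)\right) \left(29837 + \sqrt{\frac{1}{23721} + 14728}\right) = \left(\sqrt{6929} + 64 \left(-80\right)\right) \left(29837 + \sqrt{\frac{1}{23721} + 14728}\right) = \left(13 \sqrt{41} - 5120\right) \left(29837 + \sqrt{\frac{349362889}{23721}}\right) = \left(-5120 + 13 \sqrt{41}\right) \left(29837 + \frac{\sqrt{8287237089969}}{23721}\right)$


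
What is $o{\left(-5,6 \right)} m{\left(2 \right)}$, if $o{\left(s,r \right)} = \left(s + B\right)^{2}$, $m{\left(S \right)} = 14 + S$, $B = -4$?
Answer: $1296$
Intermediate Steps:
$o{\left(s,r \right)} = \left(-4 + s\right)^{2}$ ($o{\left(s,r \right)} = \left(s - 4\right)^{2} = \left(-4 + s\right)^{2}$)
$o{\left(-5,6 \right)} m{\left(2 \right)} = \left(-4 - 5\right)^{2} \left(14 + 2\right) = \left(-9\right)^{2} \cdot 16 = 81 \cdot 16 = 1296$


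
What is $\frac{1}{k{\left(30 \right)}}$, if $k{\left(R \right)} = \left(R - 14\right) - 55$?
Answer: $- \frac{1}{39} \approx -0.025641$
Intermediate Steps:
$k{\left(R \right)} = -69 + R$ ($k{\left(R \right)} = \left(-14 + R\right) - 55 = -69 + R$)
$\frac{1}{k{\left(30 \right)}} = \frac{1}{-69 + 30} = \frac{1}{-39} = - \frac{1}{39}$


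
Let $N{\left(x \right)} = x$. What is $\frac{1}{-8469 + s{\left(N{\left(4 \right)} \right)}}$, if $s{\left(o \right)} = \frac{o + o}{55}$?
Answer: $- \frac{55}{465787} \approx -0.00011808$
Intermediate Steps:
$s{\left(o \right)} = \frac{2 o}{55}$ ($s{\left(o \right)} = 2 o \frac{1}{55} = \frac{2 o}{55}$)
$\frac{1}{-8469 + s{\left(N{\left(4 \right)} \right)}} = \frac{1}{-8469 + \frac{2}{55} \cdot 4} = \frac{1}{-8469 + \frac{8}{55}} = \frac{1}{- \frac{465787}{55}} = - \frac{55}{465787}$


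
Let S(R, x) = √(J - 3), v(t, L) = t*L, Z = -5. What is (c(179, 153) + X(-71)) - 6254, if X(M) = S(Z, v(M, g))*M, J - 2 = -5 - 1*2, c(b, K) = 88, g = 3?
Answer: -6166 - 142*I*√2 ≈ -6166.0 - 200.82*I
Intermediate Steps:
v(t, L) = L*t
J = -5 (J = 2 + (-5 - 1*2) = 2 + (-5 - 2) = 2 - 7 = -5)
S(R, x) = 2*I*√2 (S(R, x) = √(-5 - 3) = √(-8) = 2*I*√2)
X(M) = 2*I*M*√2 (X(M) = (2*I*√2)*M = 2*I*M*√2)
(c(179, 153) + X(-71)) - 6254 = (88 + 2*I*(-71)*√2) - 6254 = (88 - 142*I*√2) - 6254 = -6166 - 142*I*√2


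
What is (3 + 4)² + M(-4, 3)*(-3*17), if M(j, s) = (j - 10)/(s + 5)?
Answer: 553/4 ≈ 138.25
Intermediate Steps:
M(j, s) = (-10 + j)/(5 + s)
(3 + 4)² + M(-4, 3)*(-3*17) = (3 + 4)² + ((-10 - 4)/(5 + 3))*(-3*17) = 7² + (-14/8)*(-51) = 49 + ((⅛)*(-14))*(-51) = 49 - 7/4*(-51) = 49 + 357/4 = 553/4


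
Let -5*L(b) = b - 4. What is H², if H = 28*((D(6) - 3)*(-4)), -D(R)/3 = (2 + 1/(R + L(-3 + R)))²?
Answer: 3353293440000/923521 ≈ 3.6310e+6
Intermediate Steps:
L(b) = ⅘ - b/5 (L(b) = -(b - 4)/5 = -(-4 + b)/5 = ⅘ - b/5)
D(R) = -3*(2 + 1/(7/5 + 4*R/5))² (D(R) = -3*(2 + 1/(R + (⅘ - (-3 + R)/5)))² = -3*(2 + 1/(R + (⅘ + (⅗ - R/5))))² = -3*(2 + 1/(R + (7/5 - R/5)))² = -3*(2 + 1/(7/5 + 4*R/5))²)
H = 1831200/961 (H = 28*((-3*(19 + 8*6)²/(7 + 4*6)² - 3)*(-4)) = 28*((-3*(19 + 48)²/(7 + 24)² - 3)*(-4)) = 28*((-3*67²/31² - 3)*(-4)) = 28*((-3*1/961*4489 - 3)*(-4)) = 28*((-13467/961 - 3)*(-4)) = 28*(-16350/961*(-4)) = 28*(65400/961) = 1831200/961 ≈ 1905.5)
H² = (1831200/961)² = 3353293440000/923521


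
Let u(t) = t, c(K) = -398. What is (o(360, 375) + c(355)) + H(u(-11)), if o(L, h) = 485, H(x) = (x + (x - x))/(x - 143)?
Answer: 1219/14 ≈ 87.071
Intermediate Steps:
H(x) = x/(-143 + x) (H(x) = (x + 0)/(-143 + x) = x/(-143 + x))
(o(360, 375) + c(355)) + H(u(-11)) = (485 - 398) - 11/(-143 - 11) = 87 - 11/(-154) = 87 - 11*(-1/154) = 87 + 1/14 = 1219/14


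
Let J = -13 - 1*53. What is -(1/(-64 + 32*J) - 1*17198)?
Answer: 37422849/2176 ≈ 17198.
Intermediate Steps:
J = -66 (J = -13 - 53 = -66)
-(1/(-64 + 32*J) - 1*17198) = -(1/(-64 + 32*(-66)) - 1*17198) = -(1/(-64 - 2112) - 17198) = -(1/(-2176) - 17198) = -(-1/2176 - 17198) = -1*(-37422849/2176) = 37422849/2176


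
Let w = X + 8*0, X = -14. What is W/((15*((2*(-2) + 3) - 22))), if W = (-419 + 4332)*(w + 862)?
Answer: -3318224/345 ≈ -9618.0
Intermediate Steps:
w = -14 (w = -14 + 8*0 = -14 + 0 = -14)
W = 3318224 (W = (-419 + 4332)*(-14 + 862) = 3913*848 = 3318224)
W/((15*((2*(-2) + 3) - 22))) = 3318224/((15*((2*(-2) + 3) - 22))) = 3318224/((15*((-4 + 3) - 22))) = 3318224/((15*(-1 - 22))) = 3318224/((15*(-23))) = 3318224/(-345) = 3318224*(-1/345) = -3318224/345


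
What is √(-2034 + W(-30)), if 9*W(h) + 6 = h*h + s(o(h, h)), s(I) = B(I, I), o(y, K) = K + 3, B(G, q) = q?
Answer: I*√17439/3 ≈ 44.019*I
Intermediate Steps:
o(y, K) = 3 + K
s(I) = I
W(h) = -⅓ + h/9 + h²/9 (W(h) = -⅔ + (h*h + (3 + h))/9 = -⅔ + (h² + (3 + h))/9 = -⅔ + (3 + h + h²)/9 = -⅔ + (⅓ + h/9 + h²/9) = -⅓ + h/9 + h²/9)
√(-2034 + W(-30)) = √(-2034 + (-⅓ + (⅑)*(-30) + (⅑)*(-30)²)) = √(-2034 + (-⅓ - 10/3 + (⅑)*900)) = √(-2034 + (-⅓ - 10/3 + 100)) = √(-2034 + 289/3) = √(-5813/3) = I*√17439/3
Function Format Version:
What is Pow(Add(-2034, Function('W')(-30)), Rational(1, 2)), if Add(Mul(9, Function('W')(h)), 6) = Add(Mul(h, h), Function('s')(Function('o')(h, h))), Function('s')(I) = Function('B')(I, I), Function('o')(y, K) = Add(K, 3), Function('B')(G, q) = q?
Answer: Mul(Rational(1, 3), I, Pow(17439, Rational(1, 2))) ≈ Mul(44.019, I)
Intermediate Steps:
Function('o')(y, K) = Add(3, K)
Function('s')(I) = I
Function('W')(h) = Add(Rational(-1, 3), Mul(Rational(1, 9), h), Mul(Rational(1, 9), Pow(h, 2))) (Function('W')(h) = Add(Rational(-2, 3), Mul(Rational(1, 9), Add(Mul(h, h), Add(3, h)))) = Add(Rational(-2, 3), Mul(Rational(1, 9), Add(Pow(h, 2), Add(3, h)))) = Add(Rational(-2, 3), Mul(Rational(1, 9), Add(3, h, Pow(h, 2)))) = Add(Rational(-2, 3), Add(Rational(1, 3), Mul(Rational(1, 9), h), Mul(Rational(1, 9), Pow(h, 2)))) = Add(Rational(-1, 3), Mul(Rational(1, 9), h), Mul(Rational(1, 9), Pow(h, 2))))
Pow(Add(-2034, Function('W')(-30)), Rational(1, 2)) = Pow(Add(-2034, Add(Rational(-1, 3), Mul(Rational(1, 9), -30), Mul(Rational(1, 9), Pow(-30, 2)))), Rational(1, 2)) = Pow(Add(-2034, Add(Rational(-1, 3), Rational(-10, 3), Mul(Rational(1, 9), 900))), Rational(1, 2)) = Pow(Add(-2034, Add(Rational(-1, 3), Rational(-10, 3), 100)), Rational(1, 2)) = Pow(Add(-2034, Rational(289, 3)), Rational(1, 2)) = Pow(Rational(-5813, 3), Rational(1, 2)) = Mul(Rational(1, 3), I, Pow(17439, Rational(1, 2)))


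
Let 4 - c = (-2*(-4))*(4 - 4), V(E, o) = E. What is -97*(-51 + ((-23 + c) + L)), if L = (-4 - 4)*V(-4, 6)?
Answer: 3686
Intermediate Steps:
L = 32 (L = (-4 - 4)*(-4) = -8*(-4) = 32)
c = 4 (c = 4 - (-2*(-4))*(4 - 4) = 4 - 8*0 = 4 - 1*0 = 4 + 0 = 4)
-97*(-51 + ((-23 + c) + L)) = -97*(-51 + ((-23 + 4) + 32)) = -97*(-51 + (-19 + 32)) = -97*(-51 + 13) = -97*(-38) = 3686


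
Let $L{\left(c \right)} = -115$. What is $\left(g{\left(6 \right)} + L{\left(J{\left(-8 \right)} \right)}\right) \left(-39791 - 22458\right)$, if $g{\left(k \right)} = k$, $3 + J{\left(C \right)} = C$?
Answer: $6785141$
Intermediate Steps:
$J{\left(C \right)} = -3 + C$
$\left(g{\left(6 \right)} + L{\left(J{\left(-8 \right)} \right)}\right) \left(-39791 - 22458\right) = \left(6 - 115\right) \left(-39791 - 22458\right) = \left(-109\right) \left(-62249\right) = 6785141$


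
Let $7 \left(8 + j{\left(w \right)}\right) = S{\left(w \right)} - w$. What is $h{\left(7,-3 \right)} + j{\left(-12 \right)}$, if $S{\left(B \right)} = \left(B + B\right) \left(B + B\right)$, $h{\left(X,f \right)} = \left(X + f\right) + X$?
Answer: $87$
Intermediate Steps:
$h{\left(X,f \right)} = f + 2 X$
$S{\left(B \right)} = 4 B^{2}$ ($S{\left(B \right)} = 2 B 2 B = 4 B^{2}$)
$j{\left(w \right)} = -8 - \frac{w}{7} + \frac{4 w^{2}}{7}$ ($j{\left(w \right)} = -8 + \frac{4 w^{2} - w}{7} = -8 + \frac{- w + 4 w^{2}}{7} = -8 + \left(- \frac{w}{7} + \frac{4 w^{2}}{7}\right) = -8 - \frac{w}{7} + \frac{4 w^{2}}{7}$)
$h{\left(7,-3 \right)} + j{\left(-12 \right)} = \left(-3 + 2 \cdot 7\right) - \left(\frac{44}{7} - \frac{576}{7}\right) = \left(-3 + 14\right) + \left(-8 + \frac{12}{7} + \frac{4}{7} \cdot 144\right) = 11 + \left(-8 + \frac{12}{7} + \frac{576}{7}\right) = 11 + 76 = 87$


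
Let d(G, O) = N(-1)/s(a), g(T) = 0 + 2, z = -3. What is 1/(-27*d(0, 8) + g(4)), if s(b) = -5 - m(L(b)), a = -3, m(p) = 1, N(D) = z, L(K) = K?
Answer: -2/23 ≈ -0.086957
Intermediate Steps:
N(D) = -3
s(b) = -6 (s(b) = -5 - 1*1 = -5 - 1 = -6)
g(T) = 2
d(G, O) = ½ (d(G, O) = -3/(-6) = -3*(-⅙) = ½)
1/(-27*d(0, 8) + g(4)) = 1/(-27*½ + 2) = 1/(-27/2 + 2) = 1/(-23/2) = -2/23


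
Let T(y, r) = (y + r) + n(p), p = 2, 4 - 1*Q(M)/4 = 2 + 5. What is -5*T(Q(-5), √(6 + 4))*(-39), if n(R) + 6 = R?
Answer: -3120 + 195*√10 ≈ -2503.4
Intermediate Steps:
Q(M) = -12 (Q(M) = 16 - 4*(2 + 5) = 16 - 4*7 = 16 - 28 = -12)
n(R) = -6 + R
T(y, r) = -4 + r + y (T(y, r) = (y + r) + (-6 + 2) = (r + y) - 4 = -4 + r + y)
-5*T(Q(-5), √(6 + 4))*(-39) = -5*(-4 + √(6 + 4) - 12)*(-39) = -5*(-4 + √10 - 12)*(-39) = -5*(-16 + √10)*(-39) = (80 - 5*√10)*(-39) = -3120 + 195*√10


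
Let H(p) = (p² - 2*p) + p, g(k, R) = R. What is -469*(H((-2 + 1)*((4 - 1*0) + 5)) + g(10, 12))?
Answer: -47838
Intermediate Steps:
H(p) = p² - p
-469*(H((-2 + 1)*((4 - 1*0) + 5)) + g(10, 12)) = -469*(((-2 + 1)*((4 - 1*0) + 5))*(-1 + (-2 + 1)*((4 - 1*0) + 5)) + 12) = -469*((-((4 + 0) + 5))*(-1 - ((4 + 0) + 5)) + 12) = -469*((-(4 + 5))*(-1 - (4 + 5)) + 12) = -469*((-1*9)*(-1 - 1*9) + 12) = -469*(-9*(-1 - 9) + 12) = -469*(-9*(-10) + 12) = -469*(90 + 12) = -469*102 = -47838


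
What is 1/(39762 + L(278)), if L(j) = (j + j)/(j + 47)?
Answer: 325/12923206 ≈ 2.5149e-5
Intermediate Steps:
L(j) = 2*j/(47 + j) (L(j) = (2*j)/(47 + j) = 2*j/(47 + j))
1/(39762 + L(278)) = 1/(39762 + 2*278/(47 + 278)) = 1/(39762 + 2*278/325) = 1/(39762 + 2*278*(1/325)) = 1/(39762 + 556/325) = 1/(12923206/325) = 325/12923206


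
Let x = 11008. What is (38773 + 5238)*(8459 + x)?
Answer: 856762137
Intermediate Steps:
(38773 + 5238)*(8459 + x) = (38773 + 5238)*(8459 + 11008) = 44011*19467 = 856762137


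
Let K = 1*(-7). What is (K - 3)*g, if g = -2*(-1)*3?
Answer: -60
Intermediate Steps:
K = -7
g = 6 (g = 2*3 = 6)
(K - 3)*g = (-7 - 3)*6 = -10*6 = -60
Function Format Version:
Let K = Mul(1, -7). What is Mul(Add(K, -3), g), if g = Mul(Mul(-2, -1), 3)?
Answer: -60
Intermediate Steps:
K = -7
g = 6 (g = Mul(2, 3) = 6)
Mul(Add(K, -3), g) = Mul(Add(-7, -3), 6) = Mul(-10, 6) = -60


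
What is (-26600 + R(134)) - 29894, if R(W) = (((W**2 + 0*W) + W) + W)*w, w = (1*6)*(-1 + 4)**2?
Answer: 927602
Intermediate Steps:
w = 54 (w = 6*3**2 = 6*9 = 54)
R(W) = 54*W**2 + 108*W (R(W) = (((W**2 + 0*W) + W) + W)*54 = (((W**2 + 0) + W) + W)*54 = ((W**2 + W) + W)*54 = ((W + W**2) + W)*54 = (W**2 + 2*W)*54 = 54*W**2 + 108*W)
(-26600 + R(134)) - 29894 = (-26600 + 54*134*(2 + 134)) - 29894 = (-26600 + 54*134*136) - 29894 = (-26600 + 984096) - 29894 = 957496 - 29894 = 927602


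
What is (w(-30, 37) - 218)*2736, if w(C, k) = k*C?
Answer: -3633408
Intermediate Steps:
w(C, k) = C*k
(w(-30, 37) - 218)*2736 = (-30*37 - 218)*2736 = (-1110 - 218)*2736 = -1328*2736 = -3633408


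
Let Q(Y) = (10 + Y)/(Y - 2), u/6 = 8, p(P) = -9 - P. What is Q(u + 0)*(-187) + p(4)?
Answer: -5722/23 ≈ -248.78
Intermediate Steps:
u = 48 (u = 6*8 = 48)
Q(Y) = (10 + Y)/(-2 + Y)
Q(u + 0)*(-187) + p(4) = ((10 + (48 + 0))/(-2 + (48 + 0)))*(-187) + (-9 - 1*4) = ((10 + 48)/(-2 + 48))*(-187) + (-9 - 4) = (58/46)*(-187) - 13 = ((1/46)*58)*(-187) - 13 = (29/23)*(-187) - 13 = -5423/23 - 13 = -5722/23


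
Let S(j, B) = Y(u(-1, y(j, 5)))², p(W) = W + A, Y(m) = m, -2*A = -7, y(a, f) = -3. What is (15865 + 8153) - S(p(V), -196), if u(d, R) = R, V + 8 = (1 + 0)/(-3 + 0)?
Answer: 24009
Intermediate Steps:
A = 7/2 (A = -½*(-7) = 7/2 ≈ 3.5000)
V = -25/3 (V = -8 + (1 + 0)/(-3 + 0) = -8 + 1/(-3) = -8 + 1*(-⅓) = -8 - ⅓ = -25/3 ≈ -8.3333)
p(W) = 7/2 + W (p(W) = W + 7/2 = 7/2 + W)
S(j, B) = 9 (S(j, B) = (-3)² = 9)
(15865 + 8153) - S(p(V), -196) = (15865 + 8153) - 1*9 = 24018 - 9 = 24009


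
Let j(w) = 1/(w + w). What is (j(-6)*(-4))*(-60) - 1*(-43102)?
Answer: 43082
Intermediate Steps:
j(w) = 1/(2*w)
(j(-6)*(-4))*(-60) - 1*(-43102) = (((½)/(-6))*(-4))*(-60) - 1*(-43102) = (((½)*(-⅙))*(-4))*(-60) + 43102 = -1/12*(-4)*(-60) + 43102 = (⅓)*(-60) + 43102 = -20 + 43102 = 43082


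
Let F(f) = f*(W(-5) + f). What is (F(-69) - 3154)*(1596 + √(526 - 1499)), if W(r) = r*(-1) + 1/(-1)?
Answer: 2124276 + 1331*I*√973 ≈ 2.1243e+6 + 41518.0*I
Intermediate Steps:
W(r) = -1 - r (W(r) = -r - 1 = -1 - r)
F(f) = f*(4 + f) (F(f) = f*((-1 - 1*(-5)) + f) = f*((-1 + 5) + f) = f*(4 + f))
(F(-69) - 3154)*(1596 + √(526 - 1499)) = (-69*(4 - 69) - 3154)*(1596 + √(526 - 1499)) = (-69*(-65) - 3154)*(1596 + √(-973)) = (4485 - 3154)*(1596 + I*√973) = 1331*(1596 + I*√973) = 2124276 + 1331*I*√973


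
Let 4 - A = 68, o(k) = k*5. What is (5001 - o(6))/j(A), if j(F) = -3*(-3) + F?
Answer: -4971/55 ≈ -90.382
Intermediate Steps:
o(k) = 5*k
A = -64 (A = 4 - 1*68 = 4 - 68 = -64)
j(F) = 9 + F
(5001 - o(6))/j(A) = (5001 - 5*6)/(9 - 64) = (5001 - 1*30)/(-55) = (5001 - 30)*(-1/55) = 4971*(-1/55) = -4971/55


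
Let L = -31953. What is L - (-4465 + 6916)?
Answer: -34404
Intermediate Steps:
L - (-4465 + 6916) = -31953 - (-4465 + 6916) = -31953 - 1*2451 = -31953 - 2451 = -34404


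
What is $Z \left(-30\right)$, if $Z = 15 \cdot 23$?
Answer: $-10350$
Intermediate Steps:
$Z = 345$
$Z \left(-30\right) = 345 \left(-30\right) = -10350$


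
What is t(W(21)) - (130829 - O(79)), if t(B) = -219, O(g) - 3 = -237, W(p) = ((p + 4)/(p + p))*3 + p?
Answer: -131282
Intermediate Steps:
W(p) = p + 3*(4 + p)/(2*p) (W(p) = ((4 + p)/((2*p)))*3 + p = ((4 + p)*(1/(2*p)))*3 + p = ((4 + p)/(2*p))*3 + p = 3*(4 + p)/(2*p) + p = p + 3*(4 + p)/(2*p))
O(g) = -234 (O(g) = 3 - 237 = -234)
t(W(21)) - (130829 - O(79)) = -219 - (130829 - 1*(-234)) = -219 - (130829 + 234) = -219 - 1*131063 = -219 - 131063 = -131282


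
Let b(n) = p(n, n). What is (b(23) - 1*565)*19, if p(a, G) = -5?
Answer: -10830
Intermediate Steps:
b(n) = -5
(b(23) - 1*565)*19 = (-5 - 1*565)*19 = (-5 - 565)*19 = -570*19 = -10830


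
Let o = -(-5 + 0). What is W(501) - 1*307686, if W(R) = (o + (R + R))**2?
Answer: 706363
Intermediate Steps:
o = 5 (o = -1*(-5) = 5)
W(R) = (5 + 2*R)**2 (W(R) = (5 + (R + R))**2 = (5 + 2*R)**2)
W(501) - 1*307686 = (5 + 2*501)**2 - 1*307686 = (5 + 1002)**2 - 307686 = 1007**2 - 307686 = 1014049 - 307686 = 706363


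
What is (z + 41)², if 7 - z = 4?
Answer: 1936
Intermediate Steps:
z = 3 (z = 7 - 1*4 = 7 - 4 = 3)
(z + 41)² = (3 + 41)² = 44² = 1936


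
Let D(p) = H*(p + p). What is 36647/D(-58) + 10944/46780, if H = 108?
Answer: -394310057/146514960 ≈ -2.6913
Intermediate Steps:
D(p) = 216*p (D(p) = 108*(p + p) = 108*(2*p) = 216*p)
36647/D(-58) + 10944/46780 = 36647/((216*(-58))) + 10944/46780 = 36647/(-12528) + 10944*(1/46780) = 36647*(-1/12528) + 2736/11695 = -36647/12528 + 2736/11695 = -394310057/146514960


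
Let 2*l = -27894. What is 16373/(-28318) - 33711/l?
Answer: 242091289/131650382 ≈ 1.8389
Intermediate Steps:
l = -13947 (l = (1/2)*(-27894) = -13947)
16373/(-28318) - 33711/l = 16373/(-28318) - 33711/(-13947) = 16373*(-1/28318) - 33711*(-1/13947) = -16373/28318 + 11237/4649 = 242091289/131650382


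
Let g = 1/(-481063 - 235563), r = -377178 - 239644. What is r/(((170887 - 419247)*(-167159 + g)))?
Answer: -110507670643/7437791246868150 ≈ -1.4858e-5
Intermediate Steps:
r = -616822
g = -1/716626 (g = 1/(-716626) = -1/716626 ≈ -1.3954e-6)
r/(((170887 - 419247)*(-167159 + g))) = -616822*1/((-167159 - 1/716626)*(170887 - 419247)) = -616822/((-248360*(-119790485535/716626))) = -616822/14875582493736300/358313 = -616822*358313/14875582493736300 = -110507670643/7437791246868150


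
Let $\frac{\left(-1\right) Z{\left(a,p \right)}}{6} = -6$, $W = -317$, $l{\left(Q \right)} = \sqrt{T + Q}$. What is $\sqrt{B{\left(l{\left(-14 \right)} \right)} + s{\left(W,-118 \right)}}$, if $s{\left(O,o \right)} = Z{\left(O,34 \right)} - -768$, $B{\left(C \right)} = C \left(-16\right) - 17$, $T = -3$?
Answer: $\sqrt{787 - 16 i \sqrt{17}} \approx 28.078 - 1.1748 i$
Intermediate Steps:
$l{\left(Q \right)} = \sqrt{-3 + Q}$
$B{\left(C \right)} = -17 - 16 C$ ($B{\left(C \right)} = - 16 C - 17 = -17 - 16 C$)
$Z{\left(a,p \right)} = 36$ ($Z{\left(a,p \right)} = \left(-6\right) \left(-6\right) = 36$)
$s{\left(O,o \right)} = 804$ ($s{\left(O,o \right)} = 36 - -768 = 36 + 768 = 804$)
$\sqrt{B{\left(l{\left(-14 \right)} \right)} + s{\left(W,-118 \right)}} = \sqrt{\left(-17 - 16 \sqrt{-3 - 14}\right) + 804} = \sqrt{\left(-17 - 16 \sqrt{-17}\right) + 804} = \sqrt{\left(-17 - 16 i \sqrt{17}\right) + 804} = \sqrt{787 - 16 i \sqrt{17}}$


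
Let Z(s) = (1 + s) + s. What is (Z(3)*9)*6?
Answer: 378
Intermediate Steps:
Z(s) = 1 + 2*s
(Z(3)*9)*6 = ((1 + 2*3)*9)*6 = ((1 + 6)*9)*6 = (7*9)*6 = 63*6 = 378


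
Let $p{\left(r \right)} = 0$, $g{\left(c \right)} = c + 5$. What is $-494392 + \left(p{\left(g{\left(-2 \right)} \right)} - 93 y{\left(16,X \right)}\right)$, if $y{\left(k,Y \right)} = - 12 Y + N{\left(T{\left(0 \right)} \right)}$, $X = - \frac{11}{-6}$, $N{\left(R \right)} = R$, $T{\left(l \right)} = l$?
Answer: $-492346$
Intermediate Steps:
$g{\left(c \right)} = 5 + c$
$X = \frac{11}{6}$ ($X = \left(-11\right) \left(- \frac{1}{6}\right) = \frac{11}{6} \approx 1.8333$)
$y{\left(k,Y \right)} = - 12 Y$ ($y{\left(k,Y \right)} = - 12 Y + 0 = - 12 Y$)
$-494392 + \left(p{\left(g{\left(-2 \right)} \right)} - 93 y{\left(16,X \right)}\right) = -494392 + \left(0 - 93 \left(\left(-12\right) \frac{11}{6}\right)\right) = -494392 + \left(0 - -2046\right) = -494392 + \left(0 + 2046\right) = -494392 + 2046 = -492346$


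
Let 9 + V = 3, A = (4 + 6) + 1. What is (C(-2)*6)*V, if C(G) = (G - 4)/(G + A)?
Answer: 24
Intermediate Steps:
A = 11 (A = 10 + 1 = 11)
V = -6 (V = -9 + 3 = -6)
C(G) = (-4 + G)/(11 + G) (C(G) = (G - 4)/(G + 11) = (-4 + G)/(11 + G))
(C(-2)*6)*V = (((-4 - 2)/(11 - 2))*6)*(-6) = ((-6/9)*6)*(-6) = (((⅑)*(-6))*6)*(-6) = -⅔*6*(-6) = -4*(-6) = 24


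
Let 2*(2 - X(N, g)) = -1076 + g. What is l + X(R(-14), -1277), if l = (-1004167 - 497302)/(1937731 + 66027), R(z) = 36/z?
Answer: 1179963667/1001879 ≈ 1177.8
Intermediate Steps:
l = -1501469/2003758 ≈ -0.74933
X(N, g) = 540 - g/2 (X(N, g) = 2 - (-1076 + g)/2 = 2 + (538 - g/2) = 540 - g/2)
l + X(R(-14), -1277) = -1501469/2003758 + (540 - 1/2*(-1277)) = -1501469/2003758 + (540 + 1277/2) = -1501469/2003758 + 2357/2 = 1179963667/1001879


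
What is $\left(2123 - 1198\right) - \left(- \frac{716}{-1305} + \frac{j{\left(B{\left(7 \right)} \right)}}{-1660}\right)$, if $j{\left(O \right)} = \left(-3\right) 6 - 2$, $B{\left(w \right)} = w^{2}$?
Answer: $\frac{100130642}{108315} \approx 924.44$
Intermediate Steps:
$j{\left(O \right)} = -20$ ($j{\left(O \right)} = -18 - 2 = -20$)
$\left(2123 - 1198\right) - \left(- \frac{716}{-1305} + \frac{j{\left(B{\left(7 \right)} \right)}}{-1660}\right) = \left(2123 - 1198\right) - \left(- \frac{716}{-1305} - \frac{20}{-1660}\right) = 925 - \left(\left(-716\right) \left(- \frac{1}{1305}\right) - - \frac{1}{83}\right) = 925 - \left(\frac{716}{1305} + \frac{1}{83}\right) = 925 - \frac{60733}{108315} = \frac{100130642}{108315}$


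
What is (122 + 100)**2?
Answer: 49284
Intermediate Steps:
(122 + 100)**2 = 222**2 = 49284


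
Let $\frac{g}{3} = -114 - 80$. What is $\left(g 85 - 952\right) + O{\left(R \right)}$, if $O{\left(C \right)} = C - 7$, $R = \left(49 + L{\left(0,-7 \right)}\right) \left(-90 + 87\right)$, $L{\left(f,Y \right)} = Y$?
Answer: $-50555$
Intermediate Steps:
$g = -582$ ($g = 3 \left(-114 - 80\right) = 3 \left(-194\right) = -582$)
$R = -126$ ($R = \left(49 - 7\right) \left(-90 + 87\right) = 42 \left(-3\right) = -126$)
$O{\left(C \right)} = -7 + C$
$\left(g 85 - 952\right) + O{\left(R \right)} = \left(\left(-582\right) 85 - 952\right) - 133 = \left(-49470 - 952\right) - 133 = -50422 - 133 = -50555$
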